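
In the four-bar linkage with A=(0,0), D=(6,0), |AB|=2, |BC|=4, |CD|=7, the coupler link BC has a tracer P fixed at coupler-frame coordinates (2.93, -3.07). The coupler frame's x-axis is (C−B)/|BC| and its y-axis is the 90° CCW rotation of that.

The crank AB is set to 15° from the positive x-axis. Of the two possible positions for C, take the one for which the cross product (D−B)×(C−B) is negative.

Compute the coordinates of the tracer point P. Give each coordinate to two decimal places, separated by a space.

-2.28 0.01

A=(0,0), D=(6.00,0)
B = A + 2.00·(cos15°, sin15°) = (1.9319, 0.5176)
|BD| = 4.1009
circle(B,4.00) ∩ circle(D,7.00): a=-1.9730, h=3.4796
  candidates: C₊=(0.4139,4.2184) cross=14.269; C₋=(-0.4646,-2.6851) cross=-14.269
  mode - wants cross < 0 → take C=(-0.4646,-2.6851) (cross=-14.269)
ex = (C−B)/|BC| = (-0.5991,-0.8007); ey = (0.8007,-0.5991)
P = B + 2.93·ex + -3.07·ey = (-2.2816,0.0109)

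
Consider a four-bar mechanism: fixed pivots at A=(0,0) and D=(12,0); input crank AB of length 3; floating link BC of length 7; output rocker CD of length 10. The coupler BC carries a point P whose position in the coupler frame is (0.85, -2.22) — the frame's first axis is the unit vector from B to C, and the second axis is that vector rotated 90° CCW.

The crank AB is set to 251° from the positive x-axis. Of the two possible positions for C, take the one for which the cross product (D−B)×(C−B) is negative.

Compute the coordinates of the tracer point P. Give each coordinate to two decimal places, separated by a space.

-1.56 -5.14

A=(0,0), D=(12.00,0)
B = A + 3.00·(cos251°, sin251°) = (-0.9767, -2.8366)
|BD| = 13.2831
circle(B,7.00) ∩ circle(D,10.00): a=4.7218, h=5.1676
  candidates: C₊=(2.5327,3.2202) cross=68.642; C₋=(4.7397,-6.8767) cross=-68.642
  mode - wants cross < 0 → take C=(4.7397,-6.8767) (cross=-68.642)
ex = (C−B)/|BC| = (0.8166,-0.5772); ey = (0.5772,0.8166)
P = B + 0.85·ex + -2.22·ey = (-1.5639,-5.1401)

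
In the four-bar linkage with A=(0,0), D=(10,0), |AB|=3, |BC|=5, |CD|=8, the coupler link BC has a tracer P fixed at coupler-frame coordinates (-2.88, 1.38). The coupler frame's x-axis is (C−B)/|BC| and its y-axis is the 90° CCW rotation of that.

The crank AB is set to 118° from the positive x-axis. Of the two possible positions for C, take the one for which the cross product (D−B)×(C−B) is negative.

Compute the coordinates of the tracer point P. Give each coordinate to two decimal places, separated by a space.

-2.41 5.68

A=(0,0), D=(10.00,0)
B = A + 3.00·(cos118°, sin118°) = (-1.4084, 2.6488)
|BD| = 11.7119
circle(B,5.00) ∩ circle(D,8.00): a=4.1910, h=2.7269
  candidates: C₊=(3.2907,4.3572) cross=31.937; C₋=(2.0572,-0.9552) cross=-31.937
  mode - wants cross < 0 → take C=(2.0572,-0.9552) (cross=-31.937)
ex = (C−B)/|BC| = (0.6931,-0.7208); ey = (0.7208,0.6931)
P = B + -2.88·ex + 1.38·ey = (-2.4099,5.6813)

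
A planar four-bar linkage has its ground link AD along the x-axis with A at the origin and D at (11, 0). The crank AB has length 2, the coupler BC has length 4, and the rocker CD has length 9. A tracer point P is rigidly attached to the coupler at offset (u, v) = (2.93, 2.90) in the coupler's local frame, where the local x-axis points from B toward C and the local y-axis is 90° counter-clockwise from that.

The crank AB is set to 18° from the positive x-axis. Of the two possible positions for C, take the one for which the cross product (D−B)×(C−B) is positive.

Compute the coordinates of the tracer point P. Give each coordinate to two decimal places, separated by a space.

0.07 4.31

A=(0,0), D=(11.00,0)
B = A + 2.00·(cos18°, sin18°) = (1.9021, 0.6180)
|BD| = 9.1189
circle(B,4.00) ∩ circle(D,9.00): a=0.9954, h=3.8742
  candidates: C₊=(3.1578,4.4158) cross=35.328; C₋=(2.6326,-3.3147) cross=-35.328
  mode + wants cross > 0 → take C=(3.1578,4.4158) (cross=35.328)
ex = (C−B)/|BC| = (0.3139,0.9495); ey = (-0.9495,0.3139)
P = B + 2.93·ex + 2.90·ey = (0.0685,4.3103)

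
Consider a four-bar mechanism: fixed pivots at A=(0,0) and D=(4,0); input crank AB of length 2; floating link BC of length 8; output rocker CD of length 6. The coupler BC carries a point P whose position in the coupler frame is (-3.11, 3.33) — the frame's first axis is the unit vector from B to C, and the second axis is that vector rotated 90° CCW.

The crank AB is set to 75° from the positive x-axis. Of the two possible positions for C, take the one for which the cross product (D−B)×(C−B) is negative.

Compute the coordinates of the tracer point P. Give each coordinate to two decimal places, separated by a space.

A=(0,0), D=(4.00,0)
B = A + 2.00·(cos75°, sin75°) = (0.5176, 1.9319)
|BD| = 3.9823
circle(B,8.00) ∩ circle(D,6.00): a=5.5067, h=5.8031
  candidates: C₊=(8.1481,4.3351) cross=23.110; C₋=(2.5179,-5.8141) cross=-23.110
  mode - wants cross < 0 → take C=(2.5179,-5.8141) (cross=-23.110)
ex = (C−B)/|BC| = (0.2500,-0.9682); ey = (0.9682,0.2500)
P = B + -3.11·ex + 3.33·ey = (2.9643,5.7757)

2.96 5.78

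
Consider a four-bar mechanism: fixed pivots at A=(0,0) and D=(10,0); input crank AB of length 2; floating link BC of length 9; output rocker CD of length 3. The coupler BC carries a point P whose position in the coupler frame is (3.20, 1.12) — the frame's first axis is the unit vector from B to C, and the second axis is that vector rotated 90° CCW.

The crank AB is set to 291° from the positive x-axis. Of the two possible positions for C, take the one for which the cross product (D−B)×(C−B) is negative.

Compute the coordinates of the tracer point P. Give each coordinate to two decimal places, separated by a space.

4.03 -1.15

A=(0,0), D=(10.00,0)
B = A + 2.00·(cos291°, sin291°) = (0.7167, -1.8672)
|BD| = 9.4692
circle(B,9.00) ∩ circle(D,3.00): a=8.5364, h=2.8513
  candidates: C₊=(8.5233,2.6114) cross=26.999; C₋=(9.6478,-2.9792) cross=-26.999
  mode - wants cross < 0 → take C=(9.6478,-2.9792) (cross=-26.999)
ex = (C−B)/|BC| = (0.9923,-0.1236); ey = (0.1236,0.9923)
P = B + 3.20·ex + 1.12·ey = (4.0306,-1.1512)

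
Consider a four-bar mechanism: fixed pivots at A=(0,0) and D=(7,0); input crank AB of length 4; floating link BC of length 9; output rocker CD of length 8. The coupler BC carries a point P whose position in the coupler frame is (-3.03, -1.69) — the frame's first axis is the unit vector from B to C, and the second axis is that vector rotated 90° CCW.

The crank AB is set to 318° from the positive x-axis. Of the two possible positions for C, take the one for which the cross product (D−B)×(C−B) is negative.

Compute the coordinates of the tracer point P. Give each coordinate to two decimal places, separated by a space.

-0.50 -2.70

A=(0,0), D=(7.00,0)
B = A + 4.00·(cos318°, sin318°) = (2.9726, -2.6765)
|BD| = 4.8357
circle(B,9.00) ∩ circle(D,8.00): a=4.1756, h=7.9727
  candidates: C₊=(2.0374,6.2748) cross=38.554; C₋=(10.8631,-7.0055) cross=-38.554
  mode - wants cross < 0 → take C=(10.8631,-7.0055) (cross=-38.554)
ex = (C−B)/|BC| = (0.8767,-0.4810); ey = (0.4810,0.8767)
P = B + -3.03·ex + -1.69·ey = (-0.4968,-2.7008)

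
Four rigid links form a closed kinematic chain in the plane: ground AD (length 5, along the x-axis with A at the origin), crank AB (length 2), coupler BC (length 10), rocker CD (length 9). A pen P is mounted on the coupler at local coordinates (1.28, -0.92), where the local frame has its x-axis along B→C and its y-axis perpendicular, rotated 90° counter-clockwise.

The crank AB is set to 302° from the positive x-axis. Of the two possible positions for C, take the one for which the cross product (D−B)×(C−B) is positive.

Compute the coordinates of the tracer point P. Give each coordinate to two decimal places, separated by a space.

A=(0,0), D=(5.00,0)
B = A + 2.00·(cos302°, sin302°) = (1.0598, -1.6961)
|BD| = 4.2897
circle(B,10.00) ∩ circle(D,9.00): a=4.3595, h=8.9997
  candidates: C₊=(1.5057,8.2940) cross=38.606; C₋=(8.6224,-8.2388) cross=-38.606
  mode + wants cross > 0 → take C=(1.5057,8.2940) (cross=38.606)
ex = (C−B)/|BC| = (0.0446,0.9990); ey = (-0.9990,0.0446)
P = B + 1.28·ex + -0.92·ey = (2.0360,-0.4584)

2.04 -0.46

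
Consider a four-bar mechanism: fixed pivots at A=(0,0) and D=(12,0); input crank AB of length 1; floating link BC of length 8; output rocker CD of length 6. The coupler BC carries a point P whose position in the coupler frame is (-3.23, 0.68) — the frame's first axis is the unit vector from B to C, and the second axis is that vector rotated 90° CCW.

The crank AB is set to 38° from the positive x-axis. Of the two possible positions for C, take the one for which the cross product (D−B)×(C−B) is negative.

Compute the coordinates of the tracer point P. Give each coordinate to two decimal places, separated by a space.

-1.51 2.99

A=(0,0), D=(12.00,0)
B = A + 1.00·(cos38°, sin38°) = (0.7880, 0.6157)
|BD| = 11.2289
circle(B,8.00) ∩ circle(D,6.00): a=6.8612, h=4.1138
  candidates: C₊=(7.8645,4.3471) cross=46.194; C₋=(7.4134,-3.8682) cross=-46.194
  mode - wants cross < 0 → take C=(7.4134,-3.8682) (cross=-46.194)
ex = (C−B)/|BC| = (0.8282,-0.5605); ey = (0.5605,0.8282)
P = B + -3.23·ex + 0.68·ey = (-1.5058,2.9892)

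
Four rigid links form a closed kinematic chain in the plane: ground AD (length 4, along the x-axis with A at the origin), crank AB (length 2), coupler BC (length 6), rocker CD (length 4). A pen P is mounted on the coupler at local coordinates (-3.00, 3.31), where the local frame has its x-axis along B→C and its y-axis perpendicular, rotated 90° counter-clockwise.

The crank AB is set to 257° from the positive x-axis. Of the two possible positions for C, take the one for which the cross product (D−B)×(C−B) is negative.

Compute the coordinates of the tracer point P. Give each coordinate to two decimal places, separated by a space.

A=(0,0), D=(4.00,0)
B = A + 2.00·(cos257°, sin257°) = (-0.4499, -1.9487)
|BD| = 4.8579
circle(B,6.00) ∩ circle(D,4.00): a=4.4875, h=3.9828
  candidates: C₊=(2.0630,3.4997) cross=19.348; C₋=(5.2584,-3.7969) cross=-19.348
  mode - wants cross < 0 → take C=(5.2584,-3.7969) (cross=-19.348)
ex = (C−B)/|BC| = (0.9514,-0.3080); ey = (0.3080,0.9514)
P = B + -3.00·ex + 3.31·ey = (-2.2845,2.1244)

-2.28 2.12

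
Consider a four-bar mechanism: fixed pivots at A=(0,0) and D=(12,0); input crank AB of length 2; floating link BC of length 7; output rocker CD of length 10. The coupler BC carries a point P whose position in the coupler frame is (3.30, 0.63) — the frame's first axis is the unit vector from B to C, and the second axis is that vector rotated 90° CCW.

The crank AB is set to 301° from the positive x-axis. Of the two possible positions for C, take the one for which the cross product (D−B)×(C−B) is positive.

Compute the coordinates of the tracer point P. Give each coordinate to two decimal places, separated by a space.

1.50 1.61

A=(0,0), D=(12.00,0)
B = A + 2.00·(cos301°, sin301°) = (1.0301, -1.7143)
|BD| = 11.1031
circle(B,7.00) ∩ circle(D,10.00): a=3.2549, h=6.1972
  candidates: C₊=(3.2891,4.9111) cross=68.808; C₋=(5.2028,-7.3347) cross=-68.808
  mode + wants cross > 0 → take C=(3.2891,4.9111) (cross=68.808)
ex = (C−B)/|BC| = (0.3227,0.9465); ey = (-0.9465,0.3227)
P = B + 3.30·ex + 0.63·ey = (1.4987,1.6124)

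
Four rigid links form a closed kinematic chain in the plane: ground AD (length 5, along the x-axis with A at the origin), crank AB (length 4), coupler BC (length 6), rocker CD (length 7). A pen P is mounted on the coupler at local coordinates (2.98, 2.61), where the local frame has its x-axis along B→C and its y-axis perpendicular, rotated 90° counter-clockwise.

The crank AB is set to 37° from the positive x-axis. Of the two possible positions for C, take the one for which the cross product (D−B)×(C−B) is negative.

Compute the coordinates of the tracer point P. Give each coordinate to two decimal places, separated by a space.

1.96 -1.36

A=(0,0), D=(5.00,0)
B = A + 4.00·(cos37°, sin37°) = (3.1945, 2.4073)
|BD| = 3.0091
circle(B,6.00) ∩ circle(D,7.00): a=-0.6556, h=5.9641
  candidates: C₊=(7.5724,6.5102) cross=17.946; C₋=(-1.9701,-0.6467) cross=-17.946
  mode - wants cross < 0 → take C=(-1.9701,-0.6467) (cross=-17.946)
ex = (C−B)/|BC| = (-0.8608,-0.5090); ey = (0.5090,-0.8608)
P = B + 2.98·ex + 2.61·ey = (1.9579,-1.3562)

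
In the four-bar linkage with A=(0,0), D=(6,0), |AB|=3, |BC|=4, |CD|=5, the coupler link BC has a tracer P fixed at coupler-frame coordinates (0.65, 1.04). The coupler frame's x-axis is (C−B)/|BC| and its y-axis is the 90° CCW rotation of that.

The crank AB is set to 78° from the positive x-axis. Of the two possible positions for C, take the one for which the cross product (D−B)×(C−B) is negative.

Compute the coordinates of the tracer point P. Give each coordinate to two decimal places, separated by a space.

A=(0,0), D=(6.00,0)
B = A + 3.00·(cos78°, sin78°) = (0.6237, 2.9344)
|BD| = 6.1250
circle(B,4.00) ∩ circle(D,5.00): a=2.3278, h=3.2529
  candidates: C₊=(4.2254,4.6745) cross=19.924; C₋=(1.1085,-1.0361) cross=-19.924
  mode - wants cross < 0 → take C=(1.1085,-1.0361) (cross=-19.924)
ex = (C−B)/|BC| = (0.1212,-0.9926); ey = (0.9926,0.1212)
P = B + 0.65·ex + 1.04·ey = (1.7348,2.4153)

1.73 2.42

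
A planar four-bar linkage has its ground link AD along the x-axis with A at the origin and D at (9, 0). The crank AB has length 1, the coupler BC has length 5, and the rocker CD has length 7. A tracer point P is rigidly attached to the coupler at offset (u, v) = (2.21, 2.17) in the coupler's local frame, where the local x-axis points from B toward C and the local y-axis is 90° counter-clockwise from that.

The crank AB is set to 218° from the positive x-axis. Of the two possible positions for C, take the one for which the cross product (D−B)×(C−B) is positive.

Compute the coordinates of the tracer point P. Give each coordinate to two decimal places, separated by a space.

A=(0,0), D=(9.00,0)
B = A + 1.00·(cos218°, sin218°) = (-0.7880, -0.6157)
|BD| = 9.8074
circle(B,5.00) ∩ circle(D,7.00): a=3.6801, h=3.3848
  candidates: C₊=(2.6724,2.9935) cross=33.196; C₋=(3.0973,-3.7628) cross=-33.196
  mode + wants cross > 0 → take C=(2.6724,2.9935) (cross=33.196)
ex = (C−B)/|BC| = (0.6921,0.7218); ey = (-0.7218,0.6921)
P = B + 2.21·ex + 2.17·ey = (-0.8249,2.4814)

-0.82 2.48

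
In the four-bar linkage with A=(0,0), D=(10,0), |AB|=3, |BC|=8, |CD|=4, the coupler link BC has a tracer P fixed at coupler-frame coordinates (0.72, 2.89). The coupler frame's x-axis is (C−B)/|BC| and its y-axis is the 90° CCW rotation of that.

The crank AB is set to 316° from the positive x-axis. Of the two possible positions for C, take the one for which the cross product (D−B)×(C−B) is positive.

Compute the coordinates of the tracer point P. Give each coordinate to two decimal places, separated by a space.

0.69 0.50

A=(0,0), D=(10.00,0)
B = A + 3.00·(cos316°, sin316°) = (2.1580, -2.0840)
|BD| = 8.1142
circle(B,8.00) ∩ circle(D,4.00): a=7.0149, h=3.8460
  candidates: C₊=(7.9498,3.4346) cross=31.207; C₋=(9.9254,-3.9993) cross=-31.207
  mode + wants cross > 0 → take C=(7.9498,3.4346) (cross=31.207)
ex = (C−B)/|BC| = (0.7240,0.6898); ey = (-0.6898,0.7240)
P = B + 0.72·ex + 2.89·ey = (0.6857,0.5050)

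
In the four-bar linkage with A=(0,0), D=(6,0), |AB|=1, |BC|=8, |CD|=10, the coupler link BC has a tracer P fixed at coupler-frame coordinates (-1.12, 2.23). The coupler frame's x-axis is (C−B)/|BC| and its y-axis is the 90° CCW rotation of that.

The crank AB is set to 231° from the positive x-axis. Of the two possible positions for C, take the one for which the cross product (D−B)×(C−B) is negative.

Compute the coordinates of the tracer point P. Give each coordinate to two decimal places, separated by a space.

1.34 0.76

A=(0,0), D=(6.00,0)
B = A + 1.00·(cos231°, sin231°) = (-0.6293, -0.7771)
|BD| = 6.6747
circle(B,8.00) ∩ circle(D,10.00): a=0.6406, h=7.9743
  candidates: C₊=(-0.9215,7.2175) cross=53.226; C₋=(0.9354,-8.6226) cross=-53.226
  mode - wants cross < 0 → take C=(0.9354,-8.6226) (cross=-53.226)
ex = (C−B)/|BC| = (0.1956,-0.9807); ey = (0.9807,0.1956)
P = B + -1.12·ex + 2.23·ey = (1.3385,0.7574)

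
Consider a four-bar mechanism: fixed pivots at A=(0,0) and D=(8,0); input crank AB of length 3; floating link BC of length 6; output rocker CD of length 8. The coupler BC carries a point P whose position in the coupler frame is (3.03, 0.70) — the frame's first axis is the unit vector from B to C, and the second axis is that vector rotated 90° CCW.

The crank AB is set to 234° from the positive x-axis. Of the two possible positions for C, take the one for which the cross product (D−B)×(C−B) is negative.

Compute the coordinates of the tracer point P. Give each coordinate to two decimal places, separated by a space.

1.04 -3.78

A=(0,0), D=(8.00,0)
B = A + 3.00·(cos234°, sin234°) = (-1.7634, -2.4271)
|BD| = 10.0605
circle(B,6.00) ∩ circle(D,8.00): a=3.6387, h=4.7708
  candidates: C₊=(0.6169,3.0806) cross=47.996; C₋=(2.9188,-6.1791) cross=-47.996
  mode - wants cross < 0 → take C=(2.9188,-6.1791) (cross=-47.996)
ex = (C−B)/|BC| = (0.7804,-0.6253); ey = (0.6253,0.7804)
P = B + 3.03·ex + 0.70·ey = (1.0389,-3.7756)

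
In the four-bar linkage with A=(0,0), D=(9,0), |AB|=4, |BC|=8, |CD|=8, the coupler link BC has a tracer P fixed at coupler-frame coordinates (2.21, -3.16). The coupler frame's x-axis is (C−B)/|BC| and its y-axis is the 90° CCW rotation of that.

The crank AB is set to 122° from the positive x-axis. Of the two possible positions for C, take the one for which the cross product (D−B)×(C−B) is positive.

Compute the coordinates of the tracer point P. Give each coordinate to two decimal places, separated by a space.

A=(0,0), D=(9.00,0)
B = A + 4.00·(cos122°, sin122°) = (-2.1197, 3.3922)
|BD| = 11.6256
circle(B,8.00) ∩ circle(D,8.00): a=5.8128, h=5.4965
  candidates: C₊=(5.0440,6.9534) cross=63.900; C₋=(1.8364,-3.5612) cross=-63.900
  mode + wants cross > 0 → take C=(5.0440,6.9534) (cross=63.900)
ex = (C−B)/|BC| = (0.8955,0.4452); ey = (-0.4452,0.8955)
P = B + 2.21·ex + -3.16·ey = (1.2660,1.5463)

1.27 1.55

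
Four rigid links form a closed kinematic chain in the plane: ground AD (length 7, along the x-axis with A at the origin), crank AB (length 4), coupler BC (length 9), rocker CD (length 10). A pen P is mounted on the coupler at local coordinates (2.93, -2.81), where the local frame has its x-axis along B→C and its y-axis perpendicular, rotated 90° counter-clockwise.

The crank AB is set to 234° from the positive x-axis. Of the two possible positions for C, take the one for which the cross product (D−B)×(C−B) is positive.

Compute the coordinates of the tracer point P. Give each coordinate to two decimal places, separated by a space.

A=(0,0), D=(7.00,0)
B = A + 4.00·(cos234°, sin234°) = (-2.3511, -3.2361)
|BD| = 9.8953
circle(B,9.00) ∩ circle(D,10.00): a=3.9876, h=8.0684
  candidates: C₊=(-1.2215,5.6928) cross=79.839; C₋=(4.0558,-9.5568) cross=-79.839
  mode + wants cross > 0 → take C=(-1.2215,5.6928) (cross=79.839)
ex = (C−B)/|BC| = (0.1255,0.9921); ey = (-0.9921,0.1255)
P = B + 2.93·ex + -2.81·ey = (0.8044,-0.6819)

0.80 -0.68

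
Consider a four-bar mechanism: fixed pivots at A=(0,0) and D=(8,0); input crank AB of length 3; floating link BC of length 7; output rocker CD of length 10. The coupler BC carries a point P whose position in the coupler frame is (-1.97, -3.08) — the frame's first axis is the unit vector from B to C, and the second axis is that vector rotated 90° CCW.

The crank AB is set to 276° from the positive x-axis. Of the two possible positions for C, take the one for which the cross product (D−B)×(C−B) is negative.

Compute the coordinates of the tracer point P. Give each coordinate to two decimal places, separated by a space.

A=(0,0), D=(8.00,0)
B = A + 3.00·(cos276°, sin276°) = (0.3136, -2.9836)
|BD| = 8.2452
circle(B,7.00) ∩ circle(D,10.00): a=1.0299, h=6.9238
  candidates: C₊=(-1.2318,3.8437) cross=57.088; C₋=(3.7791,-9.0655) cross=-57.088
  mode - wants cross < 0 → take C=(3.7791,-9.0655) (cross=-57.088)
ex = (C−B)/|BC| = (0.4951,-0.8689); ey = (0.8689,0.4951)
P = B + -1.97·ex + -3.08·ey = (-3.3378,-2.7967)

-3.34 -2.80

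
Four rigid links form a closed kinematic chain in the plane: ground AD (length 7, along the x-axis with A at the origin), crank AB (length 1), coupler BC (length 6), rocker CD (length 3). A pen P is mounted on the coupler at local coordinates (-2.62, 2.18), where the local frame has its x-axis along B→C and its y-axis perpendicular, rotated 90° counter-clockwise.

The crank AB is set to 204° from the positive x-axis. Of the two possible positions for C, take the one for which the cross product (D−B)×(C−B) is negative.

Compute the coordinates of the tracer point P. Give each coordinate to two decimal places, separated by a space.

-2.82 2.42

A=(0,0), D=(7.00,0)
B = A + 1.00·(cos204°, sin204°) = (-0.9135, -0.4067)
|BD| = 7.9240
circle(B,6.00) ∩ circle(D,3.00): a=5.6657, h=1.9749
  candidates: C₊=(4.6433,1.8563) cross=15.649; C₋=(4.8460,-2.0882) cross=-15.649
  mode - wants cross < 0 → take C=(4.8460,-2.0882) (cross=-15.649)
ex = (C−B)/|BC| = (0.9599,-0.2802); ey = (0.2802,0.9599)
P = B + -2.62·ex + 2.18·ey = (-2.8176,2.4201)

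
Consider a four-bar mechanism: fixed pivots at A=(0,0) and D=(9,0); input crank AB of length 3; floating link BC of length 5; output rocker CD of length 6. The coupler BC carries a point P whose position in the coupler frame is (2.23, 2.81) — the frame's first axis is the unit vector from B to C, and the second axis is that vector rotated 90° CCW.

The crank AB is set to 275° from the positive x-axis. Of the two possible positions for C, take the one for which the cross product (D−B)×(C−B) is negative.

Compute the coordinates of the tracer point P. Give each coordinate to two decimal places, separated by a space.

3.24 -0.98

A=(0,0), D=(9.00,0)
B = A + 3.00·(cos275°, sin275°) = (0.2615, -2.9886)
|BD| = 9.2355
circle(B,5.00) ∩ circle(D,6.00): a=4.0222, h=2.9702
  candidates: C₊=(3.1061,1.1234) cross=27.431; C₋=(5.0284,-4.4974) cross=-27.431
  mode - wants cross < 0 → take C=(5.0284,-4.4974) (cross=-27.431)
ex = (C−B)/|BC| = (0.9534,-0.3018); ey = (0.3018,0.9534)
P = B + 2.23·ex + 2.81·ey = (3.2355,-0.9825)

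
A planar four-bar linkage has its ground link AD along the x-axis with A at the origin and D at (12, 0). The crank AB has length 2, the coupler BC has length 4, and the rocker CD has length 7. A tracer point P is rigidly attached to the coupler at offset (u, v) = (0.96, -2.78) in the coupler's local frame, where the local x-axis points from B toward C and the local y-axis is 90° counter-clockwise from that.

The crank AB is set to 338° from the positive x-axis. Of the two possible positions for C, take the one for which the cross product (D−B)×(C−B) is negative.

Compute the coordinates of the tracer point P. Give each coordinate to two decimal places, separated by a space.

1.51 -3.67

A=(0,0), D=(12.00,0)
B = A + 2.00·(cos338°, sin338°) = (1.8544, -0.7492)
|BD| = 10.1733
circle(B,4.00) ∩ circle(D,7.00): a=3.4647, h=1.9989
  candidates: C₊=(5.1625,1.4994) cross=20.335; C₋=(5.4569,-2.4875) cross=-20.335
  mode - wants cross < 0 → take C=(5.4569,-2.4875) (cross=-20.335)
ex = (C−B)/|BC| = (0.9006,-0.4346); ey = (0.4346,0.9006)
P = B + 0.96·ex + -2.78·ey = (1.5108,-3.6702)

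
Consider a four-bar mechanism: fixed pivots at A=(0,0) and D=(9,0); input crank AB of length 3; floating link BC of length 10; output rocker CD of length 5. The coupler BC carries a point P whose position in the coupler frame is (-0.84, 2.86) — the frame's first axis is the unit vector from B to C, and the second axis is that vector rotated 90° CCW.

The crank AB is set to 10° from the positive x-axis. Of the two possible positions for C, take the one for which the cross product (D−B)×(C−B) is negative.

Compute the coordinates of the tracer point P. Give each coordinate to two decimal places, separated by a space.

3.54 3.44

A=(0,0), D=(9.00,0)
B = A + 3.00·(cos10°, sin10°) = (2.9544, 0.5209)
|BD| = 6.0680
circle(B,10.00) ∩ circle(D,5.00): a=9.2140, h=3.8862
  candidates: C₊=(12.4680,3.6018) cross=23.582; C₋=(11.8007,-4.1420) cross=-23.582
  mode - wants cross < 0 → take C=(11.8007,-4.1420) (cross=-23.582)
ex = (C−B)/|BC| = (0.8846,-0.4663); ey = (0.4663,0.8846)
P = B + -0.84·ex + 2.86·ey = (3.5449,3.4427)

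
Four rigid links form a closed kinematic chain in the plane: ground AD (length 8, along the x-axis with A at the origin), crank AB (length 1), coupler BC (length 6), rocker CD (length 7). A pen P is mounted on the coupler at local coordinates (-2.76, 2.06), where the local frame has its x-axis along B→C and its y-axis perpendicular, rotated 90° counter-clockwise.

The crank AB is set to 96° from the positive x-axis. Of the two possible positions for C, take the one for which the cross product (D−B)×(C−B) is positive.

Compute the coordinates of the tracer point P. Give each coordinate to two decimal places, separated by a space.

A=(0,0), D=(8.00,0)
B = A + 1.00·(cos96°, sin96°) = (-0.1045, 0.9945)
|BD| = 8.1653
circle(B,6.00) ∩ circle(D,7.00): a=3.2866, h=5.0198
  candidates: C₊=(3.7690,5.5766) cross=40.988; C₋=(2.5462,-4.3882) cross=-40.988
  mode + wants cross > 0 → take C=(3.7690,5.5766) (cross=40.988)
ex = (C−B)/|BC| = (0.6456,0.7637); ey = (-0.7637,0.6456)
P = B + -2.76·ex + 2.06·ey = (-3.4595,0.2167)

-3.46 0.22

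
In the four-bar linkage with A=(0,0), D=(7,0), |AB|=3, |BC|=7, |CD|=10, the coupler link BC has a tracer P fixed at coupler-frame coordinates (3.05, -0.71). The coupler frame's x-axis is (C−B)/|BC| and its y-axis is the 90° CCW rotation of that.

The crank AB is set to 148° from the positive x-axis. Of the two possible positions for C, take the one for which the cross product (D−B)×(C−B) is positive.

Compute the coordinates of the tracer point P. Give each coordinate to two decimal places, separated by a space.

-0.49 3.96

A=(0,0), D=(7.00,0)
B = A + 3.00·(cos148°, sin148°) = (-2.5441, 1.5898)
|BD| = 9.6756
circle(B,7.00) ∩ circle(D,10.00): a=2.2023, h=6.6445
  candidates: C₊=(0.7200,7.7821) cross=64.290; C₋=(-1.4635,-5.3263) cross=-64.290
  mode + wants cross > 0 → take C=(0.7200,7.7821) (cross=64.290)
ex = (C−B)/|BC| = (0.4663,0.8846); ey = (-0.8846,0.4663)
P = B + 3.05·ex + -0.71·ey = (-0.4938,3.9568)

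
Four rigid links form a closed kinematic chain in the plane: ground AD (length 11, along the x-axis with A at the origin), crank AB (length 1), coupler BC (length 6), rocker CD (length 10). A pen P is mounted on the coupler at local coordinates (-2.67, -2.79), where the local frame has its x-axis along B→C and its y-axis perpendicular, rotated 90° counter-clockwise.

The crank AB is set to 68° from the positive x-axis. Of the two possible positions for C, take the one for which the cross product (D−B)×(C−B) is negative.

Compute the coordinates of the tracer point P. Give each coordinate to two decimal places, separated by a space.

A=(0,0), D=(11.00,0)
B = A + 1.00·(cos68°, sin68°) = (0.3746, 0.9272)
|BD| = 10.6658
circle(B,6.00) ∩ circle(D,10.00): a=2.3326, h=5.5280
  candidates: C₊=(3.1790,6.2315) cross=58.960; C₋=(2.2179,-4.7827) cross=-58.960
  mode - wants cross < 0 → take C=(2.2179,-4.7827) (cross=-58.960)
ex = (C−B)/|BC| = (0.3072,-0.9516); ey = (0.9516,0.3072)
P = B + -2.67·ex + -2.79·ey = (-3.1007,2.6110)

-3.10 2.61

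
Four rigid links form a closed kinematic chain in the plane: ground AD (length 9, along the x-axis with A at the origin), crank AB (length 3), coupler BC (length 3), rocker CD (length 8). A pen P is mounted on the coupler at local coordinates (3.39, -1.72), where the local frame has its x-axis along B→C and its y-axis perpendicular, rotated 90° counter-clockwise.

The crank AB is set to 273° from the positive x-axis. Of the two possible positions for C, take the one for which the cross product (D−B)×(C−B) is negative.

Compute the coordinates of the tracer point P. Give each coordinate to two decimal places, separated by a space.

A=(0,0), D=(9.00,0)
B = A + 3.00·(cos273°, sin273°) = (0.1570, -2.9959)
|BD| = 9.3367
circle(B,3.00) ∩ circle(D,8.00): a=1.7230, h=2.4559
  candidates: C₊=(1.0009,-0.1170) cross=22.930; C₋=(2.5769,-4.7691) cross=-22.930
  mode - wants cross < 0 → take C=(2.5769,-4.7691) (cross=-22.930)
ex = (C−B)/|BC| = (0.8066,-0.5911); ey = (0.5911,0.8066)
P = B + 3.39·ex + -1.72·ey = (1.8749,-6.3870)

1.87 -6.39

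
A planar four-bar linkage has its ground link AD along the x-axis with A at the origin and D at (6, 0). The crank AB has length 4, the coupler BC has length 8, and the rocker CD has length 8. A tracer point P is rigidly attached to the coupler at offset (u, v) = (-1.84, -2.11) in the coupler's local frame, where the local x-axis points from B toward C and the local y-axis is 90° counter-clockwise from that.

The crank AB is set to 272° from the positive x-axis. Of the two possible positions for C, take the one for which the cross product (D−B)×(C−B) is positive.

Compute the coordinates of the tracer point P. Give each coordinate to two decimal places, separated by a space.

A=(0,0), D=(6.00,0)
B = A + 4.00·(cos272°, sin272°) = (0.1396, -3.9976)
|BD| = 7.0940
circle(B,8.00) ∩ circle(D,8.00): a=3.5470, h=7.1707
  candidates: C₊=(-0.9710,3.9250) cross=50.869; C₋=(7.1106,-7.9225) cross=-50.869
  mode + wants cross > 0 → take C=(-0.9710,3.9250) (cross=50.869)
ex = (C−B)/|BC| = (-0.1388,0.9903); ey = (-0.9903,-0.1388)
P = B + -1.84·ex + -2.11·ey = (2.4846,-5.5268)

2.48 -5.53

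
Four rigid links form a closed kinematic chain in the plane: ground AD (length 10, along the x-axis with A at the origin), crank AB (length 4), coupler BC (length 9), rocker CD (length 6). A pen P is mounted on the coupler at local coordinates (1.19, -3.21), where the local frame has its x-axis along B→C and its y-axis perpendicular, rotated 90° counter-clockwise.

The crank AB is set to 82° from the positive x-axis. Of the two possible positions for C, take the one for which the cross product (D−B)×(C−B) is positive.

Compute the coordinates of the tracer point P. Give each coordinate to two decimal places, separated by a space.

2.43 1.10

A=(0,0), D=(10.00,0)
B = A + 4.00·(cos82°, sin82°) = (0.5567, 3.9611)
|BD| = 10.2404
circle(B,9.00) ∩ circle(D,6.00): a=7.3174, h=5.2398
  candidates: C₊=(9.3313,5.9626) cross=53.658; C₋=(5.2777,-3.7013) cross=-53.658
  mode + wants cross > 0 → take C=(9.3313,5.9626) (cross=53.658)
ex = (C−B)/|BC| = (0.9750,0.2224); ey = (-0.2224,0.9750)
P = B + 1.19·ex + -3.21·ey = (2.4308,1.0961)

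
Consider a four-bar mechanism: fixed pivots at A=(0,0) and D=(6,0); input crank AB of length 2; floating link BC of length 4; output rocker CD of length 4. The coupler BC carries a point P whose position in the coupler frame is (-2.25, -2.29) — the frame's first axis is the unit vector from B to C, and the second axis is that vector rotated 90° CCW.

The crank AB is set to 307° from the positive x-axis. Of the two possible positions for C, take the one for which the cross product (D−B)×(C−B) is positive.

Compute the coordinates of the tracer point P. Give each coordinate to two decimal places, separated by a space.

2.55 -4.51

A=(0,0), D=(6.00,0)
B = A + 2.00·(cos307°, sin307°) = (1.2036, -1.5973)
|BD| = 5.0553
circle(B,4.00) ∩ circle(D,4.00): a=2.5277, h=3.1001
  candidates: C₊=(2.6223,2.1427) cross=15.672; C₋=(4.5813,-3.7400) cross=-15.672
  mode + wants cross > 0 → take C=(2.6223,2.1427) (cross=15.672)
ex = (C−B)/|BC| = (0.3547,0.9350); ey = (-0.9350,0.3547)
P = B + -2.25·ex + -2.29·ey = (2.5468,-4.5132)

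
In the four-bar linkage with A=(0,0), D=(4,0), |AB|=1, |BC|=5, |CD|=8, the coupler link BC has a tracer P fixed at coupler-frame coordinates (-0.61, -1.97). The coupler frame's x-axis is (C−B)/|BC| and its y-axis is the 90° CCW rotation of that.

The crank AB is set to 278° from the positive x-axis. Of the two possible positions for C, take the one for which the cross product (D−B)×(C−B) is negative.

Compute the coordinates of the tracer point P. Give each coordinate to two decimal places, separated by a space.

A=(0,0), D=(4.00,0)
B = A + 1.00·(cos278°, sin278°) = (0.1392, -0.9903)
|BD| = 3.9858
circle(B,5.00) ∩ circle(D,8.00): a=-2.8995, h=4.0735
  candidates: C₊=(-3.6814,2.2351) cross=16.236; C₋=(-1.6573,-5.6564) cross=-16.236
  mode - wants cross < 0 → take C=(-1.6573,-5.6564) (cross=-16.236)
ex = (C−B)/|BC| = (-0.3593,-0.9332); ey = (0.9332,-0.3593)
P = B + -0.61·ex + -1.97·ey = (-1.4801,0.2868)

-1.48 0.29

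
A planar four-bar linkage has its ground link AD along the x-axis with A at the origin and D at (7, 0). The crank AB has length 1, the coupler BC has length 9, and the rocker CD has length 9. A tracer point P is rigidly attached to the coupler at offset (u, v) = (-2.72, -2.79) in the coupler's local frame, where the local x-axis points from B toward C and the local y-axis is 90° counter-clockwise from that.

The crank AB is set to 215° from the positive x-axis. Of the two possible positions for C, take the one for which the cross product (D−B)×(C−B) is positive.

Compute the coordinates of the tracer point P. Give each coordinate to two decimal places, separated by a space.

A=(0,0), D=(7.00,0)
B = A + 1.00·(cos215°, sin215°) = (-0.8192, -0.5736)
|BD| = 7.8402
circle(B,9.00) ∩ circle(D,9.00): a=3.9201, h=8.1014
  candidates: C₊=(2.4977,7.7929) cross=63.516; C₋=(3.6831,-8.3665) cross=-63.516
  mode + wants cross > 0 → take C=(2.4977,7.7929) (cross=63.516)
ex = (C−B)/|BC| = (0.3685,0.9296); ey = (-0.9296,0.3685)
P = B + -2.72·ex + -2.79·ey = (0.7720,-4.1304)

0.77 -4.13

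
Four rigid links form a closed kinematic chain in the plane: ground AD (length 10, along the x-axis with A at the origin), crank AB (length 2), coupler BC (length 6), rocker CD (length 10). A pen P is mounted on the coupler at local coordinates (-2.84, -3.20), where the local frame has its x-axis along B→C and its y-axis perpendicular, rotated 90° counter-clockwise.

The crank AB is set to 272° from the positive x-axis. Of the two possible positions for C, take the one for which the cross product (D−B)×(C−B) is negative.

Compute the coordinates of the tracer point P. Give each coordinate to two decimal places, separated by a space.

A=(0,0), D=(10.00,0)
B = A + 2.00·(cos272°, sin272°) = (0.0698, -1.9988)
|BD| = 10.1294
circle(B,6.00) ∩ circle(D,10.00): a=1.9056, h=5.6894
  candidates: C₊=(0.8152,3.9547) cross=57.630; C₋=(3.0605,-7.2003) cross=-57.630
  mode - wants cross < 0 → take C=(3.0605,-7.2003) (cross=-57.630)
ex = (C−B)/|BC| = (0.4985,-0.8669); ey = (0.8669,0.4985)
P = B + -2.84·ex + -3.20·ey = (-4.1199,-1.1318)

-4.12 -1.13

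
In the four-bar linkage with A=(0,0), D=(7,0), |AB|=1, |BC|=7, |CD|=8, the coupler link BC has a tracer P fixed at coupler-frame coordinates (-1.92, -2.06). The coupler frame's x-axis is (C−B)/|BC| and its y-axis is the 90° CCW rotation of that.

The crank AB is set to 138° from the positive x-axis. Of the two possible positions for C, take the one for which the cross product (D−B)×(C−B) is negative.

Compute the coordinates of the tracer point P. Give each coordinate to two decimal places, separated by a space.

A=(0,0), D=(7.00,0)
B = A + 1.00·(cos138°, sin138°) = (-0.7431, 0.6691)
|BD| = 7.7720
circle(B,7.00) ∩ circle(D,8.00): a=2.9210, h=6.3614
  candidates: C₊=(2.7147,6.7555) cross=49.441; C₋=(1.6193,-5.9202) cross=-49.441
  mode - wants cross < 0 → take C=(1.6193,-5.9202) (cross=-49.441)
ex = (C−B)/|BC| = (0.3375,-0.9413); ey = (0.9413,0.3375)
P = B + -1.92·ex + -2.06·ey = (-3.3303,1.7812)

-3.33 1.78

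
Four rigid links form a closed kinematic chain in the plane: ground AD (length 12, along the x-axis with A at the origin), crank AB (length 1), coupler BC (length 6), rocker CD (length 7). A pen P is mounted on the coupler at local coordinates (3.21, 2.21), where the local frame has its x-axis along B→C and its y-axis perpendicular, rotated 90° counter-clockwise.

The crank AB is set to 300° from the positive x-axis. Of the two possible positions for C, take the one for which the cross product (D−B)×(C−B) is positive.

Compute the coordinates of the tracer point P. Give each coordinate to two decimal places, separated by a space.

A=(0,0), D=(12.00,0)
B = A + 1.00·(cos300°, sin300°) = (0.5000, -0.8660)
|BD| = 11.5326
circle(B,6.00) ∩ circle(D,7.00): a=5.2027, h=2.9887
  candidates: C₊=(5.4635,2.5049) cross=34.467; C₋=(5.9124,-3.4556) cross=-34.467
  mode + wants cross > 0 → take C=(5.4635,2.5049) (cross=34.467)
ex = (C−B)/|BC| = (0.8273,0.5618); ey = (-0.5618,0.8273)
P = B + 3.21·ex + 2.21·ey = (1.9139,2.7657)

1.91 2.77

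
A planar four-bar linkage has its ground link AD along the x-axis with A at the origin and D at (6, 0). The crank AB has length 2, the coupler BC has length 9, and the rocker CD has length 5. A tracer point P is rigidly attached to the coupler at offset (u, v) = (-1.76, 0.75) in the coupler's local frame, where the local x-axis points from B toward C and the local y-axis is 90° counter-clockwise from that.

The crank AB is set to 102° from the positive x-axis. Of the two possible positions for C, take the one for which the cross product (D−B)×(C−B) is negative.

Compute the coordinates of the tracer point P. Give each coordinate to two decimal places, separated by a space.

A=(0,0), D=(6.00,0)
B = A + 2.00·(cos102°, sin102°) = (-0.4158, 1.9563)
|BD| = 6.7074
circle(B,9.00) ∩ circle(D,5.00): a=7.5282, h=4.9322
  candidates: C₊=(8.2236,4.4784) cross=33.082; C₋=(5.3465,-4.9571) cross=-33.082
  mode - wants cross < 0 → take C=(5.3465,-4.9571) (cross=-33.082)
ex = (C−B)/|BC| = (0.6403,-0.7682); ey = (0.7682,0.6403)
P = B + -1.76·ex + 0.75·ey = (-0.9666,3.7884)

-0.97 3.79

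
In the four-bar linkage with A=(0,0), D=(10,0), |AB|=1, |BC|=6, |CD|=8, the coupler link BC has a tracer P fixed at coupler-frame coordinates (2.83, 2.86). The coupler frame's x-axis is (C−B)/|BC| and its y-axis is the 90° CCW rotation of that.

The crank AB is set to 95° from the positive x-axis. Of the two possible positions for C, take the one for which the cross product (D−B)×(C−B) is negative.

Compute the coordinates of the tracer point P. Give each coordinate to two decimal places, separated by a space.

3.84 0.13

A=(0,0), D=(10.00,0)
B = A + 1.00·(cos95°, sin95°) = (-0.0872, 0.9962)
|BD| = 10.1362
circle(B,6.00) ∩ circle(D,8.00): a=3.6869, h=4.7336
  candidates: C₊=(4.0471,5.3445) cross=47.980; C₋=(3.1167,-4.0768) cross=-47.980
  mode - wants cross < 0 → take C=(3.1167,-4.0768) (cross=-47.980)
ex = (C−B)/|BC| = (0.5340,-0.8455); ey = (0.8455,0.5340)
P = B + 2.83·ex + 2.86·ey = (3.8421,0.1306)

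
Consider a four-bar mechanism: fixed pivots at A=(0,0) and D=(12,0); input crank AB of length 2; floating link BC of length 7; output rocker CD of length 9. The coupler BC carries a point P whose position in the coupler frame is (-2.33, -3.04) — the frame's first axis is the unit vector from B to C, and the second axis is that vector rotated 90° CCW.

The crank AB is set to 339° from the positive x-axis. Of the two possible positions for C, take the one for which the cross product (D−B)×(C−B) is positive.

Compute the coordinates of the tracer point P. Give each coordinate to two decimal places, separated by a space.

3.58 -4.14

A=(0,0), D=(12.00,0)
B = A + 2.00·(cos339°, sin339°) = (1.8672, -0.7167)
|BD| = 10.1582
circle(B,7.00) ∩ circle(D,9.00): a=3.5040, h=6.0599
  candidates: C₊=(4.9348,5.5753) cross=61.557; C₋=(5.7900,-6.5143) cross=-61.557
  mode + wants cross > 0 → take C=(4.9348,5.5753) (cross=61.557)
ex = (C−B)/|BC| = (0.4382,0.8989); ey = (-0.8989,0.4382)
P = B + -2.33·ex + -3.04·ey = (3.5786,-4.1433)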